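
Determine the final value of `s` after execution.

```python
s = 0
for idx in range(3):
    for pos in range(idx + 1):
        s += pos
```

Let's trace through this code step by step.

Initialize: s = 0
Entering loop: for idx in range(3):

After execution: s = 4
4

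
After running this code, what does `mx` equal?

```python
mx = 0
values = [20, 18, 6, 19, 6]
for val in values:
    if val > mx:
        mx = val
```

Let's trace through this code step by step.

Initialize: mx = 0
Initialize: values = [20, 18, 6, 19, 6]
Entering loop: for val in values:

After execution: mx = 20
20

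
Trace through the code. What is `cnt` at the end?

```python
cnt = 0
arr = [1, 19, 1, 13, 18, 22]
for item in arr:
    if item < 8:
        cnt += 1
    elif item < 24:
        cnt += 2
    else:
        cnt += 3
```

Let's trace through this code step by step.

Initialize: cnt = 0
Initialize: arr = [1, 19, 1, 13, 18, 22]
Entering loop: for item in arr:

After execution: cnt = 10
10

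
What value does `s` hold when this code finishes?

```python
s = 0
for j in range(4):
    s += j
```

Let's trace through this code step by step.

Initialize: s = 0
Entering loop: for j in range(4):

After execution: s = 6
6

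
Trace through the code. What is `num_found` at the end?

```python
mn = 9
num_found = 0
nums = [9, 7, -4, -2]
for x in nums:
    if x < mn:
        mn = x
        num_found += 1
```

Let's trace through this code step by step.

Initialize: mn = 9
Initialize: num_found = 0
Initialize: nums = [9, 7, -4, -2]
Entering loop: for x in nums:

After execution: num_found = 2
2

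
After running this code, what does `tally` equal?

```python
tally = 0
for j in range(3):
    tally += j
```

Let's trace through this code step by step.

Initialize: tally = 0
Entering loop: for j in range(3):

After execution: tally = 3
3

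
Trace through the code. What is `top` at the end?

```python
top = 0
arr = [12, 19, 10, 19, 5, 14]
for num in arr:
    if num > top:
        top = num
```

Let's trace through this code step by step.

Initialize: top = 0
Initialize: arr = [12, 19, 10, 19, 5, 14]
Entering loop: for num in arr:

After execution: top = 19
19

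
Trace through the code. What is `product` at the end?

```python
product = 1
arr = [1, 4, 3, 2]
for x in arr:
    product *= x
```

Let's trace through this code step by step.

Initialize: product = 1
Initialize: arr = [1, 4, 3, 2]
Entering loop: for x in arr:

After execution: product = 24
24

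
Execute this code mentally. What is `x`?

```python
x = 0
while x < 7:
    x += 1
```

Let's trace through this code step by step.

Initialize: x = 0
Entering loop: while x < 7:

After execution: x = 7
7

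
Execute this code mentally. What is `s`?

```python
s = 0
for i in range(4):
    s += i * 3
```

Let's trace through this code step by step.

Initialize: s = 0
Entering loop: for i in range(4):

After execution: s = 18
18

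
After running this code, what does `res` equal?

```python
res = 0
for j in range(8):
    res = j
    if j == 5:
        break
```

Let's trace through this code step by step.

Initialize: res = 0
Entering loop: for j in range(8):

After execution: res = 5
5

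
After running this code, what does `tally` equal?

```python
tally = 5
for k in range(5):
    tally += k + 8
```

Let's trace through this code step by step.

Initialize: tally = 5
Entering loop: for k in range(5):

After execution: tally = 55
55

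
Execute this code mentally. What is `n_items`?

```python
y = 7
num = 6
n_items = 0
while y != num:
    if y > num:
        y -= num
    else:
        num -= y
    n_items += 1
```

Let's trace through this code step by step.

Initialize: y = 7
Initialize: num = 6
Initialize: n_items = 0
Entering loop: while y != num:

After execution: n_items = 6
6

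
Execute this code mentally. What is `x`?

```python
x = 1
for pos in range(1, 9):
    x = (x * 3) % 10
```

Let's trace through this code step by step.

Initialize: x = 1
Entering loop: for pos in range(1, 9):

After execution: x = 1
1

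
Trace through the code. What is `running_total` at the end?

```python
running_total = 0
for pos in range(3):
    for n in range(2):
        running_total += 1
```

Let's trace through this code step by step.

Initialize: running_total = 0
Entering loop: for pos in range(3):

After execution: running_total = 6
6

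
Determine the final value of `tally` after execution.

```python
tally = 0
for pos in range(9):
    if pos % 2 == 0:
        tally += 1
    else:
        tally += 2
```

Let's trace through this code step by step.

Initialize: tally = 0
Entering loop: for pos in range(9):

After execution: tally = 13
13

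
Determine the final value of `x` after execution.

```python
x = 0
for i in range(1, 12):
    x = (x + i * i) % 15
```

Let's trace through this code step by step.

Initialize: x = 0
Entering loop: for i in range(1, 12):

After execution: x = 11
11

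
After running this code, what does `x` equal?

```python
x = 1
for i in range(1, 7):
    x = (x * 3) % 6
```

Let's trace through this code step by step.

Initialize: x = 1
Entering loop: for i in range(1, 7):

After execution: x = 3
3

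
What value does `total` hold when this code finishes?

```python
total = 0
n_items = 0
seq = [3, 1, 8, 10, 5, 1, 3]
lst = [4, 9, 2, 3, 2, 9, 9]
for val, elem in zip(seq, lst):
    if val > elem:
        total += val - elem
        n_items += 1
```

Let's trace through this code step by step.

Initialize: total = 0
Initialize: n_items = 0
Initialize: seq = [3, 1, 8, 10, 5, 1, 3]
Initialize: lst = [4, 9, 2, 3, 2, 9, 9]
Entering loop: for val, elem in zip(seq, lst):

After execution: total = 16
16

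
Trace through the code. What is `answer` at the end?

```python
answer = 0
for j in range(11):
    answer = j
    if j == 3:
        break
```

Let's trace through this code step by step.

Initialize: answer = 0
Entering loop: for j in range(11):

After execution: answer = 3
3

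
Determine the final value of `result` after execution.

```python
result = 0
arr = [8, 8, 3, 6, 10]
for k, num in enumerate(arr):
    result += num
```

Let's trace through this code step by step.

Initialize: result = 0
Initialize: arr = [8, 8, 3, 6, 10]
Entering loop: for k, num in enumerate(arr):

After execution: result = 35
35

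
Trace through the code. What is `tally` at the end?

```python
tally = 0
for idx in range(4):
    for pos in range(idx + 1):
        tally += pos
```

Let's trace through this code step by step.

Initialize: tally = 0
Entering loop: for idx in range(4):

After execution: tally = 10
10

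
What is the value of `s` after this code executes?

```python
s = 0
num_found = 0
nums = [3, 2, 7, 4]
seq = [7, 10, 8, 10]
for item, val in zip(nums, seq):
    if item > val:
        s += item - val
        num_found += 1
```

Let's trace through this code step by step.

Initialize: s = 0
Initialize: num_found = 0
Initialize: nums = [3, 2, 7, 4]
Initialize: seq = [7, 10, 8, 10]
Entering loop: for item, val in zip(nums, seq):

After execution: s = 0
0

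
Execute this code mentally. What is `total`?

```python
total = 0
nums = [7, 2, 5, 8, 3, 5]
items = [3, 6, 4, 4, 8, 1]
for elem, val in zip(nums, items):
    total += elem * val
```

Let's trace through this code step by step.

Initialize: total = 0
Initialize: nums = [7, 2, 5, 8, 3, 5]
Initialize: items = [3, 6, 4, 4, 8, 1]
Entering loop: for elem, val in zip(nums, items):

After execution: total = 114
114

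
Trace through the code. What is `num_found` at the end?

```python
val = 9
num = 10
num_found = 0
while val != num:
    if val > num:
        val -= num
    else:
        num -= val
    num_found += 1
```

Let's trace through this code step by step.

Initialize: val = 9
Initialize: num = 10
Initialize: num_found = 0
Entering loop: while val != num:

After execution: num_found = 9
9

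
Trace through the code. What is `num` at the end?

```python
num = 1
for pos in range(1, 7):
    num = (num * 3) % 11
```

Let's trace through this code step by step.

Initialize: num = 1
Entering loop: for pos in range(1, 7):

After execution: num = 3
3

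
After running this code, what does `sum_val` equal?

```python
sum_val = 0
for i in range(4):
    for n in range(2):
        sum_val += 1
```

Let's trace through this code step by step.

Initialize: sum_val = 0
Entering loop: for i in range(4):

After execution: sum_val = 8
8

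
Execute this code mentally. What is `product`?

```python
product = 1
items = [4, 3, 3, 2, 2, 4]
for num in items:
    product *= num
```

Let's trace through this code step by step.

Initialize: product = 1
Initialize: items = [4, 3, 3, 2, 2, 4]
Entering loop: for num in items:

After execution: product = 576
576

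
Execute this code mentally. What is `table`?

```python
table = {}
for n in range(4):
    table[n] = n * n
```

Let's trace through this code step by step.

Initialize: table = {}
Entering loop: for n in range(4):

After execution: table = {0: 0, 1: 1, 2: 4, 3: 9}
{0: 0, 1: 1, 2: 4, 3: 9}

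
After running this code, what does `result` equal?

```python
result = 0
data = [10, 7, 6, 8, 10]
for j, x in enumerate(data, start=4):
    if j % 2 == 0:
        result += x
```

Let's trace through this code step by step.

Initialize: result = 0
Initialize: data = [10, 7, 6, 8, 10]
Entering loop: for j, x in enumerate(data, start=4):

After execution: result = 26
26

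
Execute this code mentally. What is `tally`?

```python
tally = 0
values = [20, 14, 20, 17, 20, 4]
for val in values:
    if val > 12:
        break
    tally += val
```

Let's trace through this code step by step.

Initialize: tally = 0
Initialize: values = [20, 14, 20, 17, 20, 4]
Entering loop: for val in values:

After execution: tally = 0
0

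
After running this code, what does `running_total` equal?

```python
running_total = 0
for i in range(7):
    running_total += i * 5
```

Let's trace through this code step by step.

Initialize: running_total = 0
Entering loop: for i in range(7):

After execution: running_total = 105
105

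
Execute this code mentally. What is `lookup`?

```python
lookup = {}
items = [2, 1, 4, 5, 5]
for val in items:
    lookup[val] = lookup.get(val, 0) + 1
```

Let's trace through this code step by step.

Initialize: lookup = {}
Initialize: items = [2, 1, 4, 5, 5]
Entering loop: for val in items:

After execution: lookup = {2: 1, 1: 1, 4: 1, 5: 2}
{2: 1, 1: 1, 4: 1, 5: 2}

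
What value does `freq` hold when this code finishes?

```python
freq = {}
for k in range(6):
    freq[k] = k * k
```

Let's trace through this code step by step.

Initialize: freq = {}
Entering loop: for k in range(6):

After execution: freq = {0: 0, 1: 1, 2: 4, 3: 9, 4: 16, 5: 25}
{0: 0, 1: 1, 2: 4, 3: 9, 4: 16, 5: 25}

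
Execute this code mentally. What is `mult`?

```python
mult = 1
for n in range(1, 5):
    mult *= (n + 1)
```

Let's trace through this code step by step.

Initialize: mult = 1
Entering loop: for n in range(1, 5):

After execution: mult = 120
120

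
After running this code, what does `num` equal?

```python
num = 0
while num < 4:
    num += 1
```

Let's trace through this code step by step.

Initialize: num = 0
Entering loop: while num < 4:

After execution: num = 4
4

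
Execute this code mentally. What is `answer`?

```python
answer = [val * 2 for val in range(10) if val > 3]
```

Let's trace through this code step by step.

Initialize: answer = [val * 2 for val in range(10) if val > 3]

After execution: answer = [8, 10, 12, 14, 16, 18]
[8, 10, 12, 14, 16, 18]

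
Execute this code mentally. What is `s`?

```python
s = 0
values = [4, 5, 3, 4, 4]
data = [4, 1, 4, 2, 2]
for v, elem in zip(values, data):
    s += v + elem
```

Let's trace through this code step by step.

Initialize: s = 0
Initialize: values = [4, 5, 3, 4, 4]
Initialize: data = [4, 1, 4, 2, 2]
Entering loop: for v, elem in zip(values, data):

After execution: s = 33
33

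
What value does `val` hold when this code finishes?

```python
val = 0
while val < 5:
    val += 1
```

Let's trace through this code step by step.

Initialize: val = 0
Entering loop: while val < 5:

After execution: val = 5
5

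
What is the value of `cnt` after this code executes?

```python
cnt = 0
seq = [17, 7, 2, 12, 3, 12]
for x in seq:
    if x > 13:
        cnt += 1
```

Let's trace through this code step by step.

Initialize: cnt = 0
Initialize: seq = [17, 7, 2, 12, 3, 12]
Entering loop: for x in seq:

After execution: cnt = 1
1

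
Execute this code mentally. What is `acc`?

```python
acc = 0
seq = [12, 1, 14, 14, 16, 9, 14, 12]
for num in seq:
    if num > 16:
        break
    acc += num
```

Let's trace through this code step by step.

Initialize: acc = 0
Initialize: seq = [12, 1, 14, 14, 16, 9, 14, 12]
Entering loop: for num in seq:

After execution: acc = 92
92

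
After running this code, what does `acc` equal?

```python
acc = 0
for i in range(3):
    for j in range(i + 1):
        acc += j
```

Let's trace through this code step by step.

Initialize: acc = 0
Entering loop: for i in range(3):

After execution: acc = 4
4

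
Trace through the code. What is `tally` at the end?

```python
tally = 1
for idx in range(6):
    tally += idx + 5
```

Let's trace through this code step by step.

Initialize: tally = 1
Entering loop: for idx in range(6):

After execution: tally = 46
46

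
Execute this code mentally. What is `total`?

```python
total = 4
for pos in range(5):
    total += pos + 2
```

Let's trace through this code step by step.

Initialize: total = 4
Entering loop: for pos in range(5):

After execution: total = 24
24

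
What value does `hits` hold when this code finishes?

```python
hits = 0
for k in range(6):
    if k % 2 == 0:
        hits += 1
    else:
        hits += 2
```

Let's trace through this code step by step.

Initialize: hits = 0
Entering loop: for k in range(6):

After execution: hits = 9
9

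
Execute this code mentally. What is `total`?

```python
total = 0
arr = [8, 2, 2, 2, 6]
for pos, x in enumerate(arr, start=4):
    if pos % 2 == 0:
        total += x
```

Let's trace through this code step by step.

Initialize: total = 0
Initialize: arr = [8, 2, 2, 2, 6]
Entering loop: for pos, x in enumerate(arr, start=4):

After execution: total = 16
16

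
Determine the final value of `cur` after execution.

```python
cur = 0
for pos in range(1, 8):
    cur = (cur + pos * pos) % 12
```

Let's trace through this code step by step.

Initialize: cur = 0
Entering loop: for pos in range(1, 8):

After execution: cur = 8
8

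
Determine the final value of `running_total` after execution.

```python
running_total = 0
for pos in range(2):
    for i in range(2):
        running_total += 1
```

Let's trace through this code step by step.

Initialize: running_total = 0
Entering loop: for pos in range(2):

After execution: running_total = 4
4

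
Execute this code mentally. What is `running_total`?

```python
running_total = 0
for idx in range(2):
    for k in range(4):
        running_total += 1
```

Let's trace through this code step by step.

Initialize: running_total = 0
Entering loop: for idx in range(2):

After execution: running_total = 8
8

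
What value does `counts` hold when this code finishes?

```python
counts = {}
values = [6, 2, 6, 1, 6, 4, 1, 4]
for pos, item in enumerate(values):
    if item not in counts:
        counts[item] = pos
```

Let's trace through this code step by step.

Initialize: counts = {}
Initialize: values = [6, 2, 6, 1, 6, 4, 1, 4]
Entering loop: for pos, item in enumerate(values):

After execution: counts = {6: 0, 2: 1, 1: 3, 4: 5}
{6: 0, 2: 1, 1: 3, 4: 5}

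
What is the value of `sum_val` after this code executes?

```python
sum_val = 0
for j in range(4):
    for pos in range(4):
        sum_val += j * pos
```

Let's trace through this code step by step.

Initialize: sum_val = 0
Entering loop: for j in range(4):

After execution: sum_val = 36
36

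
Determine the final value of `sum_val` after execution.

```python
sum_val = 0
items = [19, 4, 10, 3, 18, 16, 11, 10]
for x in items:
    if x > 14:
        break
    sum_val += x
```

Let's trace through this code step by step.

Initialize: sum_val = 0
Initialize: items = [19, 4, 10, 3, 18, 16, 11, 10]
Entering loop: for x in items:

After execution: sum_val = 0
0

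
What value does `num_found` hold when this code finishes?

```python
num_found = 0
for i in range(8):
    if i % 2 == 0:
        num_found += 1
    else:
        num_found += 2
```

Let's trace through this code step by step.

Initialize: num_found = 0
Entering loop: for i in range(8):

After execution: num_found = 12
12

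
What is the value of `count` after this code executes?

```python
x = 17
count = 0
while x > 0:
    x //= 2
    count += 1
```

Let's trace through this code step by step.

Initialize: x = 17
Initialize: count = 0
Entering loop: while x > 0:

After execution: count = 5
5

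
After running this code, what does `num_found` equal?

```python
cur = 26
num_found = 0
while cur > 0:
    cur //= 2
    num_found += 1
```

Let's trace through this code step by step.

Initialize: cur = 26
Initialize: num_found = 0
Entering loop: while cur > 0:

After execution: num_found = 5
5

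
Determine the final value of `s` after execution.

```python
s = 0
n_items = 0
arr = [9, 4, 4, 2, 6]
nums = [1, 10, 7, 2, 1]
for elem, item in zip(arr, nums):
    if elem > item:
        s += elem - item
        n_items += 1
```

Let's trace through this code step by step.

Initialize: s = 0
Initialize: n_items = 0
Initialize: arr = [9, 4, 4, 2, 6]
Initialize: nums = [1, 10, 7, 2, 1]
Entering loop: for elem, item in zip(arr, nums):

After execution: s = 13
13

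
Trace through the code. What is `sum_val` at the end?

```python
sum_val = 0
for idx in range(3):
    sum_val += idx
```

Let's trace through this code step by step.

Initialize: sum_val = 0
Entering loop: for idx in range(3):

After execution: sum_val = 3
3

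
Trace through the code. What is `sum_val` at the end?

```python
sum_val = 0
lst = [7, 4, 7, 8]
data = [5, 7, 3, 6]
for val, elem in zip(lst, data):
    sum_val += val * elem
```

Let's trace through this code step by step.

Initialize: sum_val = 0
Initialize: lst = [7, 4, 7, 8]
Initialize: data = [5, 7, 3, 6]
Entering loop: for val, elem in zip(lst, data):

After execution: sum_val = 132
132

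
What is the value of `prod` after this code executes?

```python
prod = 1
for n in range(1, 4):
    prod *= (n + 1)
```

Let's trace through this code step by step.

Initialize: prod = 1
Entering loop: for n in range(1, 4):

After execution: prod = 24
24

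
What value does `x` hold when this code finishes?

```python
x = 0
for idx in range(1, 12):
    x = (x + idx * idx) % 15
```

Let's trace through this code step by step.

Initialize: x = 0
Entering loop: for idx in range(1, 12):

After execution: x = 11
11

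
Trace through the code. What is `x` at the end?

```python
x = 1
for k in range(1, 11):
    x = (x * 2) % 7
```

Let's trace through this code step by step.

Initialize: x = 1
Entering loop: for k in range(1, 11):

After execution: x = 2
2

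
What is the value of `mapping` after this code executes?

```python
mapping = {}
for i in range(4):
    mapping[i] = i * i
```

Let's trace through this code step by step.

Initialize: mapping = {}
Entering loop: for i in range(4):

After execution: mapping = {0: 0, 1: 1, 2: 4, 3: 9}
{0: 0, 1: 1, 2: 4, 3: 9}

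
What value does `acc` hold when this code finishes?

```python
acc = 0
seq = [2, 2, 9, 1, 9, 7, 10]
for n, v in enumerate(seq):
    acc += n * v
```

Let's trace through this code step by step.

Initialize: acc = 0
Initialize: seq = [2, 2, 9, 1, 9, 7, 10]
Entering loop: for n, v in enumerate(seq):

After execution: acc = 154
154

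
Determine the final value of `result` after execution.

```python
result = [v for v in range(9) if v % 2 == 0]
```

Let's trace through this code step by step.

Initialize: result = [v for v in range(9) if v % 2 == 0]

After execution: result = [0, 2, 4, 6, 8]
[0, 2, 4, 6, 8]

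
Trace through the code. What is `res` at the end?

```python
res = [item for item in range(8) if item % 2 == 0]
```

Let's trace through this code step by step.

Initialize: res = [item for item in range(8) if item % 2 == 0]

After execution: res = [0, 2, 4, 6]
[0, 2, 4, 6]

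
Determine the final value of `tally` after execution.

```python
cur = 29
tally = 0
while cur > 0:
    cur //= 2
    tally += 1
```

Let's trace through this code step by step.

Initialize: cur = 29
Initialize: tally = 0
Entering loop: while cur > 0:

After execution: tally = 5
5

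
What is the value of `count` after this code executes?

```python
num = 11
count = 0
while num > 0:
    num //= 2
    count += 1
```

Let's trace through this code step by step.

Initialize: num = 11
Initialize: count = 0
Entering loop: while num > 0:

After execution: count = 4
4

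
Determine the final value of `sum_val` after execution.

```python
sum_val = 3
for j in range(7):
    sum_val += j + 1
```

Let's trace through this code step by step.

Initialize: sum_val = 3
Entering loop: for j in range(7):

After execution: sum_val = 31
31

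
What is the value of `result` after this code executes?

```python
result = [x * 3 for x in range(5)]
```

Let's trace through this code step by step.

Initialize: result = [x * 3 for x in range(5)]

After execution: result = [0, 3, 6, 9, 12]
[0, 3, 6, 9, 12]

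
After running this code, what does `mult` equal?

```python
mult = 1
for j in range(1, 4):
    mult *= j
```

Let's trace through this code step by step.

Initialize: mult = 1
Entering loop: for j in range(1, 4):

After execution: mult = 6
6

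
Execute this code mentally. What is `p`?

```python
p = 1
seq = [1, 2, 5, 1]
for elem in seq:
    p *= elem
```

Let's trace through this code step by step.

Initialize: p = 1
Initialize: seq = [1, 2, 5, 1]
Entering loop: for elem in seq:

After execution: p = 10
10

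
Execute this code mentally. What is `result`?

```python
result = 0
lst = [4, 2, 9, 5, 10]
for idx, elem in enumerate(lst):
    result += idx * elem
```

Let's trace through this code step by step.

Initialize: result = 0
Initialize: lst = [4, 2, 9, 5, 10]
Entering loop: for idx, elem in enumerate(lst):

After execution: result = 75
75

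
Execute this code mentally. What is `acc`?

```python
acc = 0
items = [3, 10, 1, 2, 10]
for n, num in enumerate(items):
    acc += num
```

Let's trace through this code step by step.

Initialize: acc = 0
Initialize: items = [3, 10, 1, 2, 10]
Entering loop: for n, num in enumerate(items):

After execution: acc = 26
26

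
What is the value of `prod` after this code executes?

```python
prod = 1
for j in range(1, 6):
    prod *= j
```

Let's trace through this code step by step.

Initialize: prod = 1
Entering loop: for j in range(1, 6):

After execution: prod = 120
120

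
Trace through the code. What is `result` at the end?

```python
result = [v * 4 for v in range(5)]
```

Let's trace through this code step by step.

Initialize: result = [v * 4 for v in range(5)]

After execution: result = [0, 4, 8, 12, 16]
[0, 4, 8, 12, 16]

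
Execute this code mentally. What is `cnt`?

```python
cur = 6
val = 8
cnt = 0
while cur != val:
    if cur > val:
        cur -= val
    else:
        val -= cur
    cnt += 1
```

Let's trace through this code step by step.

Initialize: cur = 6
Initialize: val = 8
Initialize: cnt = 0
Entering loop: while cur != val:

After execution: cnt = 3
3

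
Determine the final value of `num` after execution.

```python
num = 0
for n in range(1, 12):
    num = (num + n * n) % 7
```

Let's trace through this code step by step.

Initialize: num = 0
Entering loop: for n in range(1, 12):

After execution: num = 2
2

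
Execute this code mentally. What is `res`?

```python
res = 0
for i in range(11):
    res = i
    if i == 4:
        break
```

Let's trace through this code step by step.

Initialize: res = 0
Entering loop: for i in range(11):

After execution: res = 4
4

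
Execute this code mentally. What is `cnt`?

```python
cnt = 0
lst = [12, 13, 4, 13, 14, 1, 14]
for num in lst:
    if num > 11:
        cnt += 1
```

Let's trace through this code step by step.

Initialize: cnt = 0
Initialize: lst = [12, 13, 4, 13, 14, 1, 14]
Entering loop: for num in lst:

After execution: cnt = 5
5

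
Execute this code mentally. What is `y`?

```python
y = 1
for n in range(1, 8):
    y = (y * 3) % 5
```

Let's trace through this code step by step.

Initialize: y = 1
Entering loop: for n in range(1, 8):

After execution: y = 2
2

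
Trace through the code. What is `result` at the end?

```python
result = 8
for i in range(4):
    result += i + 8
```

Let's trace through this code step by step.

Initialize: result = 8
Entering loop: for i in range(4):

After execution: result = 46
46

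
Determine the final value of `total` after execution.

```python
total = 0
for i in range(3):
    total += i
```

Let's trace through this code step by step.

Initialize: total = 0
Entering loop: for i in range(3):

After execution: total = 3
3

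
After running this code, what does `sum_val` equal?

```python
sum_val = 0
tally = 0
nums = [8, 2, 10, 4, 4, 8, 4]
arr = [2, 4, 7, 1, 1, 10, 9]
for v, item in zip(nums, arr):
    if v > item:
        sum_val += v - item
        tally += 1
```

Let's trace through this code step by step.

Initialize: sum_val = 0
Initialize: tally = 0
Initialize: nums = [8, 2, 10, 4, 4, 8, 4]
Initialize: arr = [2, 4, 7, 1, 1, 10, 9]
Entering loop: for v, item in zip(nums, arr):

After execution: sum_val = 15
15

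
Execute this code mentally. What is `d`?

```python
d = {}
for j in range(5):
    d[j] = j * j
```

Let's trace through this code step by step.

Initialize: d = {}
Entering loop: for j in range(5):

After execution: d = {0: 0, 1: 1, 2: 4, 3: 9, 4: 16}
{0: 0, 1: 1, 2: 4, 3: 9, 4: 16}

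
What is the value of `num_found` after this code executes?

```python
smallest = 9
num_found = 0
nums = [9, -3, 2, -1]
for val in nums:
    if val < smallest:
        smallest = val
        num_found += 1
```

Let's trace through this code step by step.

Initialize: smallest = 9
Initialize: num_found = 0
Initialize: nums = [9, -3, 2, -1]
Entering loop: for val in nums:

After execution: num_found = 1
1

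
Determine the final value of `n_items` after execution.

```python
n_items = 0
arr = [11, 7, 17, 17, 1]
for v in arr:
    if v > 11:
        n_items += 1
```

Let's trace through this code step by step.

Initialize: n_items = 0
Initialize: arr = [11, 7, 17, 17, 1]
Entering loop: for v in arr:

After execution: n_items = 2
2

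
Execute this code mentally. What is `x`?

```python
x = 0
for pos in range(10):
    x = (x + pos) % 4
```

Let's trace through this code step by step.

Initialize: x = 0
Entering loop: for pos in range(10):

After execution: x = 1
1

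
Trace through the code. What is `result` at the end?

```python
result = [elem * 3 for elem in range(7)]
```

Let's trace through this code step by step.

Initialize: result = [elem * 3 for elem in range(7)]

After execution: result = [0, 3, 6, 9, 12, 15, 18]
[0, 3, 6, 9, 12, 15, 18]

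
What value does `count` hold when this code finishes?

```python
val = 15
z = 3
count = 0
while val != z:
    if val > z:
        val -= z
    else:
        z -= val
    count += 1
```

Let's trace through this code step by step.

Initialize: val = 15
Initialize: z = 3
Initialize: count = 0
Entering loop: while val != z:

After execution: count = 4
4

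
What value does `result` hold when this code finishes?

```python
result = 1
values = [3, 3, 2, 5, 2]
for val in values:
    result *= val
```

Let's trace through this code step by step.

Initialize: result = 1
Initialize: values = [3, 3, 2, 5, 2]
Entering loop: for val in values:

After execution: result = 180
180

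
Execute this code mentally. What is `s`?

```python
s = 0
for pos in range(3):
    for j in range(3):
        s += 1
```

Let's trace through this code step by step.

Initialize: s = 0
Entering loop: for pos in range(3):

After execution: s = 9
9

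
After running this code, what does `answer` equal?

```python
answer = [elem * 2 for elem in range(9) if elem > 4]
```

Let's trace through this code step by step.

Initialize: answer = [elem * 2 for elem in range(9) if elem > 4]

After execution: answer = [10, 12, 14, 16]
[10, 12, 14, 16]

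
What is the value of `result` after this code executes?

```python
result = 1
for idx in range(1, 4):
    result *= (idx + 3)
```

Let's trace through this code step by step.

Initialize: result = 1
Entering loop: for idx in range(1, 4):

After execution: result = 120
120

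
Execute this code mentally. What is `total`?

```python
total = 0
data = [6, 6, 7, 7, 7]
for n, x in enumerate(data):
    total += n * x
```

Let's trace through this code step by step.

Initialize: total = 0
Initialize: data = [6, 6, 7, 7, 7]
Entering loop: for n, x in enumerate(data):

After execution: total = 69
69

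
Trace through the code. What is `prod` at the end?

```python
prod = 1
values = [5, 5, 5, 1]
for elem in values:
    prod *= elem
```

Let's trace through this code step by step.

Initialize: prod = 1
Initialize: values = [5, 5, 5, 1]
Entering loop: for elem in values:

After execution: prod = 125
125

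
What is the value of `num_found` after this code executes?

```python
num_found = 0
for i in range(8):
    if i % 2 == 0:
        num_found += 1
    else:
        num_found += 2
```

Let's trace through this code step by step.

Initialize: num_found = 0
Entering loop: for i in range(8):

After execution: num_found = 12
12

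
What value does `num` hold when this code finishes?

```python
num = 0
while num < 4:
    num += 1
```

Let's trace through this code step by step.

Initialize: num = 0
Entering loop: while num < 4:

After execution: num = 4
4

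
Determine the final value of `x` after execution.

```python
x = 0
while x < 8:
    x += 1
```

Let's trace through this code step by step.

Initialize: x = 0
Entering loop: while x < 8:

After execution: x = 8
8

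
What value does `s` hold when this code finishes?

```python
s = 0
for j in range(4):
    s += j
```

Let's trace through this code step by step.

Initialize: s = 0
Entering loop: for j in range(4):

After execution: s = 6
6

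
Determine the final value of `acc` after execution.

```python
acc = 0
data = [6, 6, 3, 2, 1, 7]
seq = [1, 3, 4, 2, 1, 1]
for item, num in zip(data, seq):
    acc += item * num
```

Let's trace through this code step by step.

Initialize: acc = 0
Initialize: data = [6, 6, 3, 2, 1, 7]
Initialize: seq = [1, 3, 4, 2, 1, 1]
Entering loop: for item, num in zip(data, seq):

After execution: acc = 48
48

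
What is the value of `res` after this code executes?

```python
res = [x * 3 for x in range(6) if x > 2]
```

Let's trace through this code step by step.

Initialize: res = [x * 3 for x in range(6) if x > 2]

After execution: res = [9, 12, 15]
[9, 12, 15]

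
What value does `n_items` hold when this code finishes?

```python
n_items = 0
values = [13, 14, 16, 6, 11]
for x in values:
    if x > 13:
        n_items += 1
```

Let's trace through this code step by step.

Initialize: n_items = 0
Initialize: values = [13, 14, 16, 6, 11]
Entering loop: for x in values:

After execution: n_items = 2
2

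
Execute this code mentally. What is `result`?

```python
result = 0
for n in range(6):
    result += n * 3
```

Let's trace through this code step by step.

Initialize: result = 0
Entering loop: for n in range(6):

After execution: result = 45
45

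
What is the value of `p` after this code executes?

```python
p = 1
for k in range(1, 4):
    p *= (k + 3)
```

Let's trace through this code step by step.

Initialize: p = 1
Entering loop: for k in range(1, 4):

After execution: p = 120
120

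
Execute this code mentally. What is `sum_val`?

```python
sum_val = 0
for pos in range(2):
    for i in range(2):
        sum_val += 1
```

Let's trace through this code step by step.

Initialize: sum_val = 0
Entering loop: for pos in range(2):

After execution: sum_val = 4
4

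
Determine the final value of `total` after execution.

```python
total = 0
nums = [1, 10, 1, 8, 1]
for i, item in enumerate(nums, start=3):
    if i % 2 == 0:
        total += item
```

Let's trace through this code step by step.

Initialize: total = 0
Initialize: nums = [1, 10, 1, 8, 1]
Entering loop: for i, item in enumerate(nums, start=3):

After execution: total = 18
18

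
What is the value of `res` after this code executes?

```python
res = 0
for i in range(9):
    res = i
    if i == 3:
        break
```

Let's trace through this code step by step.

Initialize: res = 0
Entering loop: for i in range(9):

After execution: res = 3
3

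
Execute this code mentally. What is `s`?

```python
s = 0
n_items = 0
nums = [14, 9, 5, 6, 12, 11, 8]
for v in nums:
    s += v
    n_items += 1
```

Let's trace through this code step by step.

Initialize: s = 0
Initialize: n_items = 0
Initialize: nums = [14, 9, 5, 6, 12, 11, 8]
Entering loop: for v in nums:

After execution: s = 65
65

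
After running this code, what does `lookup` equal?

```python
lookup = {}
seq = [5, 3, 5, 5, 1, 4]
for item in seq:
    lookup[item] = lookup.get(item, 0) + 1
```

Let's trace through this code step by step.

Initialize: lookup = {}
Initialize: seq = [5, 3, 5, 5, 1, 4]
Entering loop: for item in seq:

After execution: lookup = {5: 3, 3: 1, 1: 1, 4: 1}
{5: 3, 3: 1, 1: 1, 4: 1}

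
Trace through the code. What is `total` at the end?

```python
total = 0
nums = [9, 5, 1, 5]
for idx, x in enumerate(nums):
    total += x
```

Let's trace through this code step by step.

Initialize: total = 0
Initialize: nums = [9, 5, 1, 5]
Entering loop: for idx, x in enumerate(nums):

After execution: total = 20
20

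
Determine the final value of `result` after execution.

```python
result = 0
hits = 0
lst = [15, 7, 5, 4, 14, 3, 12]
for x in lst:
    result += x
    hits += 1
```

Let's trace through this code step by step.

Initialize: result = 0
Initialize: hits = 0
Initialize: lst = [15, 7, 5, 4, 14, 3, 12]
Entering loop: for x in lst:

After execution: result = 60
60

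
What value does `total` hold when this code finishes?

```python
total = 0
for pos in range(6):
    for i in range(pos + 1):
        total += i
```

Let's trace through this code step by step.

Initialize: total = 0
Entering loop: for pos in range(6):

After execution: total = 35
35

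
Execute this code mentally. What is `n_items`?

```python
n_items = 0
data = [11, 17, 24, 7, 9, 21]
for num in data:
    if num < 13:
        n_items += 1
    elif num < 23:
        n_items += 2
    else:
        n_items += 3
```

Let's trace through this code step by step.

Initialize: n_items = 0
Initialize: data = [11, 17, 24, 7, 9, 21]
Entering loop: for num in data:

After execution: n_items = 10
10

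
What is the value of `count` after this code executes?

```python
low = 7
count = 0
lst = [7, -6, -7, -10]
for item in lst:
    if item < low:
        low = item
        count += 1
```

Let's trace through this code step by step.

Initialize: low = 7
Initialize: count = 0
Initialize: lst = [7, -6, -7, -10]
Entering loop: for item in lst:

After execution: count = 3
3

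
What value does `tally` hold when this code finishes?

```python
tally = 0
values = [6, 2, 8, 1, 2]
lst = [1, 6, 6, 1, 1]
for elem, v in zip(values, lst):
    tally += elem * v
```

Let's trace through this code step by step.

Initialize: tally = 0
Initialize: values = [6, 2, 8, 1, 2]
Initialize: lst = [1, 6, 6, 1, 1]
Entering loop: for elem, v in zip(values, lst):

After execution: tally = 69
69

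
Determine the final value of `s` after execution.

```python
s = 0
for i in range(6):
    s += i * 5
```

Let's trace through this code step by step.

Initialize: s = 0
Entering loop: for i in range(6):

After execution: s = 75
75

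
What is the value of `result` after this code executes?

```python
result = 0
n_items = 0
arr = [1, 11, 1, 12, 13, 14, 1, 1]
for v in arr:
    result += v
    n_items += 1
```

Let's trace through this code step by step.

Initialize: result = 0
Initialize: n_items = 0
Initialize: arr = [1, 11, 1, 12, 13, 14, 1, 1]
Entering loop: for v in arr:

After execution: result = 54
54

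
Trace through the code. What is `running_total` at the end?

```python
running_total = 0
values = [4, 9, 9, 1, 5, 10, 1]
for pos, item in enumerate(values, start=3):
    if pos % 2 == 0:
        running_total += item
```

Let's trace through this code step by step.

Initialize: running_total = 0
Initialize: values = [4, 9, 9, 1, 5, 10, 1]
Entering loop: for pos, item in enumerate(values, start=3):

After execution: running_total = 20
20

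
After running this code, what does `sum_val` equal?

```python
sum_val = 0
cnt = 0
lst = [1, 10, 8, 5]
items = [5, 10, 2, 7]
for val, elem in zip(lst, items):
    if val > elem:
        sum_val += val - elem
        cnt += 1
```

Let's trace through this code step by step.

Initialize: sum_val = 0
Initialize: cnt = 0
Initialize: lst = [1, 10, 8, 5]
Initialize: items = [5, 10, 2, 7]
Entering loop: for val, elem in zip(lst, items):

After execution: sum_val = 6
6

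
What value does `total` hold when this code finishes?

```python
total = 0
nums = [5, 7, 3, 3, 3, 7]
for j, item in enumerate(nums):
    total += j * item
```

Let's trace through this code step by step.

Initialize: total = 0
Initialize: nums = [5, 7, 3, 3, 3, 7]
Entering loop: for j, item in enumerate(nums):

After execution: total = 69
69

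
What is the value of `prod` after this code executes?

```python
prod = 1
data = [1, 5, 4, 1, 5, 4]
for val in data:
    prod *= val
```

Let's trace through this code step by step.

Initialize: prod = 1
Initialize: data = [1, 5, 4, 1, 5, 4]
Entering loop: for val in data:

After execution: prod = 400
400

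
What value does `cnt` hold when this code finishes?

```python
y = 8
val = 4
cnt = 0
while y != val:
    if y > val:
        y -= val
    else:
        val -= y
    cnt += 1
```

Let's trace through this code step by step.

Initialize: y = 8
Initialize: val = 4
Initialize: cnt = 0
Entering loop: while y != val:

After execution: cnt = 1
1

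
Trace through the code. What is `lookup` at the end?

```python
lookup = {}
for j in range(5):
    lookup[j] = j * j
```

Let's trace through this code step by step.

Initialize: lookup = {}
Entering loop: for j in range(5):

After execution: lookup = {0: 0, 1: 1, 2: 4, 3: 9, 4: 16}
{0: 0, 1: 1, 2: 4, 3: 9, 4: 16}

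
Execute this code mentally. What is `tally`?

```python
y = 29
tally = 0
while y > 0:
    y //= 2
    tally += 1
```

Let's trace through this code step by step.

Initialize: y = 29
Initialize: tally = 0
Entering loop: while y > 0:

After execution: tally = 5
5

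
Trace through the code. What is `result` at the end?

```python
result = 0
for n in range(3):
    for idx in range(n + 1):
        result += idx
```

Let's trace through this code step by step.

Initialize: result = 0
Entering loop: for n in range(3):

After execution: result = 4
4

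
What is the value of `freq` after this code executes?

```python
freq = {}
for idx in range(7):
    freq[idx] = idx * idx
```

Let's trace through this code step by step.

Initialize: freq = {}
Entering loop: for idx in range(7):

After execution: freq = {0: 0, 1: 1, 2: 4, 3: 9, 4: 16, 5: 25, 6: 36}
{0: 0, 1: 1, 2: 4, 3: 9, 4: 16, 5: 25, 6: 36}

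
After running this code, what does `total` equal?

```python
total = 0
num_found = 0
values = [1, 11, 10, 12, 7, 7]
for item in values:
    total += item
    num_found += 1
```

Let's trace through this code step by step.

Initialize: total = 0
Initialize: num_found = 0
Initialize: values = [1, 11, 10, 12, 7, 7]
Entering loop: for item in values:

After execution: total = 48
48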